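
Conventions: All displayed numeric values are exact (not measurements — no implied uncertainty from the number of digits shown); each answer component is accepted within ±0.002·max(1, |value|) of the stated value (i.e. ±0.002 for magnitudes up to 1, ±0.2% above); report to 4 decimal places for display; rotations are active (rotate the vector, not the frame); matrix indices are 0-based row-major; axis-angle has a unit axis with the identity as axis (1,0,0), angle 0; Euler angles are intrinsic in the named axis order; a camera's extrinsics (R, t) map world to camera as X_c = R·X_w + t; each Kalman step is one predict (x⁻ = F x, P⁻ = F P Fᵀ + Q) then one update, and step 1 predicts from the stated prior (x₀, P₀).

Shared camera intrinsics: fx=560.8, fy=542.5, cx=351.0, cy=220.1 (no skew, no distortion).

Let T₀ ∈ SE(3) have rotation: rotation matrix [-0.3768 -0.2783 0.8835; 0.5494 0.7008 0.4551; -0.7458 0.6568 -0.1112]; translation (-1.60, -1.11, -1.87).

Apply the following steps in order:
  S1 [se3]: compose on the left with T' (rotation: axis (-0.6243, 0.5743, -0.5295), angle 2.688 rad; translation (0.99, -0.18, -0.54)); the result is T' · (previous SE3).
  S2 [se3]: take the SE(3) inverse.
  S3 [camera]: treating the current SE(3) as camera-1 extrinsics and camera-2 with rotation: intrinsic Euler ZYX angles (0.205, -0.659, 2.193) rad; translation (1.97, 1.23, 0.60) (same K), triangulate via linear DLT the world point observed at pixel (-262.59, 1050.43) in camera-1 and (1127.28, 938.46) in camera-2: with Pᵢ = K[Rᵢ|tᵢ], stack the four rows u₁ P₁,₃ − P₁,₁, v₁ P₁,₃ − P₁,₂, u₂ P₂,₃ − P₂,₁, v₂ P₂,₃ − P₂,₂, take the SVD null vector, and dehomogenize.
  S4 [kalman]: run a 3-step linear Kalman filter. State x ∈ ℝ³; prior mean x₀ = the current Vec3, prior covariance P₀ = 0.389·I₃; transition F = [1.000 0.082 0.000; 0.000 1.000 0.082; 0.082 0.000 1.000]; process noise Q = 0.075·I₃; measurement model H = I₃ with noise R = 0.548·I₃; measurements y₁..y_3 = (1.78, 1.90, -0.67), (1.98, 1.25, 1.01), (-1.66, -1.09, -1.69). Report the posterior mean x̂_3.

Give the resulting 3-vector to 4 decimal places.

result = (0.6505, 0.0879, -0.6298)

after S1 (compose_se3): R=[-0.8426 0.3073 -0.4422; 0.4209 -0.1365 -0.8968; -0.3360 -0.9418 -0.0143], t=(0.0976, 2.1513, 0.4883)
after S2 (invert_se3): R=[-0.8426 0.4209 -0.3360; 0.3073 -0.1365 -0.9418; -0.4422 -0.8968 -0.0143], t=(-0.6592, 0.7235, 1.9794)
after S3 (triangulate): (1.5848, -0.3004, -1.2152)
after S4 (kf_track): (0.6505, 0.0879, -0.6298)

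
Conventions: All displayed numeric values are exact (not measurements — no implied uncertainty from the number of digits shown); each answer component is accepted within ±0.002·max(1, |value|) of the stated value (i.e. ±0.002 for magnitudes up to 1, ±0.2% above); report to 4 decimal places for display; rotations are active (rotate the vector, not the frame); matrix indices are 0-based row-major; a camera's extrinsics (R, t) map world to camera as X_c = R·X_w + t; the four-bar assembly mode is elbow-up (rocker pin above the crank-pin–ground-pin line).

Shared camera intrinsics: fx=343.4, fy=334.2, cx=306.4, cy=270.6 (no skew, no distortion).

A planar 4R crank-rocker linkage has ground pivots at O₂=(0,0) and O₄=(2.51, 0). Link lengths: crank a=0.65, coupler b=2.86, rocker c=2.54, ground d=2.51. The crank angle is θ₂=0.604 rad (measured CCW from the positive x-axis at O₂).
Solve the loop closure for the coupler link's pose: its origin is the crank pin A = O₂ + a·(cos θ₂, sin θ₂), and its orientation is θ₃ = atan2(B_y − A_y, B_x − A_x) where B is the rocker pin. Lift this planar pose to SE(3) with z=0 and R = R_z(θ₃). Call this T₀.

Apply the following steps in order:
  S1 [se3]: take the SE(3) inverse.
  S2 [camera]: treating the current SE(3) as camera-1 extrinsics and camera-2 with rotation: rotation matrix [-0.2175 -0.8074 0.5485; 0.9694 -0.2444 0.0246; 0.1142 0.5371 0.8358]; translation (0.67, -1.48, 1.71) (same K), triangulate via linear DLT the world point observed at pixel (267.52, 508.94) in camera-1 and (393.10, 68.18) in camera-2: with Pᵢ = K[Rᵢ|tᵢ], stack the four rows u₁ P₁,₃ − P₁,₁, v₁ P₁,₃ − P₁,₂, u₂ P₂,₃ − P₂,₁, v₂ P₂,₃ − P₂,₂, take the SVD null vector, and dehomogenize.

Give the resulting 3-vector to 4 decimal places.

source (fourbar_fk): coupler pose = R=[0.6520 -0.7582 0.0000; 0.7582 0.6520 0.0000; 0.0000 0.0000 1.0000], t=(0.5350, 0.3692, 0.0000)
after S1 (invert_se3): R=[0.6520 0.7582 0.0000; -0.7582 0.6520 -0.0000; 0.0000 0.0000 1.0000], t=(-0.6287, 0.1649, 0.0000)
after S2 (triangulate): (-0.5956, 1.0667, 1.8398)

result = (-0.5956, 1.0667, 1.8398)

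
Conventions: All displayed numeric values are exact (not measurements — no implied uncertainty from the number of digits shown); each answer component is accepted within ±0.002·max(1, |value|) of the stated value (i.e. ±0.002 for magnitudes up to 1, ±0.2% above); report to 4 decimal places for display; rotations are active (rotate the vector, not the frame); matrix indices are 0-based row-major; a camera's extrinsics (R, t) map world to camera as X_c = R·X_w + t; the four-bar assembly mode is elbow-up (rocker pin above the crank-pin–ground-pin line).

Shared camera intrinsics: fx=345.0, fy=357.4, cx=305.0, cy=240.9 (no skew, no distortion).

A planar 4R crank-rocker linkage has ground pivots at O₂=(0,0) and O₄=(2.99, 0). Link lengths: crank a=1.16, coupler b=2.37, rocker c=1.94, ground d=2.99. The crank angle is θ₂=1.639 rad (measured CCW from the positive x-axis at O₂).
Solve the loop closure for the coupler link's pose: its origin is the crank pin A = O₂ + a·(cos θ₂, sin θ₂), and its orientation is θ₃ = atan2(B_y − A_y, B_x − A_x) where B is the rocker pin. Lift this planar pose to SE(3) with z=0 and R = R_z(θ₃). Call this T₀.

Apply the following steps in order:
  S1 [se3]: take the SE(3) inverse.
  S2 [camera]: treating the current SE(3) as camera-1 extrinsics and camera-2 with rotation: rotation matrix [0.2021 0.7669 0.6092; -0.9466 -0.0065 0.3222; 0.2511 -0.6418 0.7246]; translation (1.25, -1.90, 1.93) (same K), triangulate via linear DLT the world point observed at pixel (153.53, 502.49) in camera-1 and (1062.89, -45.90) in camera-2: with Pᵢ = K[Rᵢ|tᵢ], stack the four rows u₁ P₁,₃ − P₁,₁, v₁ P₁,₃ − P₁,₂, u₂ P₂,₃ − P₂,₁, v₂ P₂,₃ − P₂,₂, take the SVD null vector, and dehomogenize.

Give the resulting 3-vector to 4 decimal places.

source (fourbar_fk): coupler pose = R=[0.9654 -0.2610 0.0000; 0.2610 0.9654 0.0000; 0.0000 0.0000 1.0000], t=(-0.0791, 1.1573, 0.0000)
after S1 (invert_se3): R=[0.9654 0.2610 0.0000; -0.2610 0.9654 0.0000; 0.0000 0.0000 1.0000], t=(-0.2257, -1.1378, 0.0000)
after S2 (triangulate): (-0.6021, 1.6609, 0.8507)

result = (-0.6021, 1.6609, 0.8507)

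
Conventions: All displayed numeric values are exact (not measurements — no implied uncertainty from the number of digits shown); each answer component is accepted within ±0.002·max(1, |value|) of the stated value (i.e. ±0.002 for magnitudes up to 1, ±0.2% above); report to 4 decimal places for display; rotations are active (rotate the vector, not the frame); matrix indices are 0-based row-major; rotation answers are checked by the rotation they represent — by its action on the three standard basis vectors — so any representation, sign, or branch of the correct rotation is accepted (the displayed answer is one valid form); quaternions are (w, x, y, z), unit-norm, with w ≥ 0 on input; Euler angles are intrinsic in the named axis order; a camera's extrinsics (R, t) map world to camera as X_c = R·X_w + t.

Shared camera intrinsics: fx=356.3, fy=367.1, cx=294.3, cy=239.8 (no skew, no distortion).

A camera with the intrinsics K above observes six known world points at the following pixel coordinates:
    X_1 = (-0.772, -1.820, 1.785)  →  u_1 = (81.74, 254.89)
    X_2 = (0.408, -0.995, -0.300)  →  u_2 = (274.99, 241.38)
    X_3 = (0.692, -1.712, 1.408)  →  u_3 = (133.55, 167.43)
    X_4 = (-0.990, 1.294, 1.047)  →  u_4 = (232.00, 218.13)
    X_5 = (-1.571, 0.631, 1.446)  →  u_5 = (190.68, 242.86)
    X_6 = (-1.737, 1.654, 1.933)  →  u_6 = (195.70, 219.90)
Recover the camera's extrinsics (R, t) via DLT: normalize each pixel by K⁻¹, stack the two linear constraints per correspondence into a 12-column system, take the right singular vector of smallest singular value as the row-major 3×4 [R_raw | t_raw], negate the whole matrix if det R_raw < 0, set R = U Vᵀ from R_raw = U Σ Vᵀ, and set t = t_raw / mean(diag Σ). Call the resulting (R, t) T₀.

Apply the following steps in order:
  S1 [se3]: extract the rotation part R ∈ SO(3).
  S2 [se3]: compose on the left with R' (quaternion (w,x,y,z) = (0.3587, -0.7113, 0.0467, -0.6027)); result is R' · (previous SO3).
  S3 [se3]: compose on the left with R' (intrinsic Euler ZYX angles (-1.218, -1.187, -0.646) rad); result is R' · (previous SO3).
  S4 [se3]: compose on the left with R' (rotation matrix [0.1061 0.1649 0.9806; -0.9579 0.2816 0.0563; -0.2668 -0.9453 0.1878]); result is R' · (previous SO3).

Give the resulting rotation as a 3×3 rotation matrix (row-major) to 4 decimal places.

rotation (matrix) = ((-0.1659, 0.7528, -0.6370), (-0.0655, -0.6529, -0.7546), (-0.9840, -0.0834, 0.1576))

source (pnp_recover): camera pose = R=[0.4143 0.3007 -0.8590; -0.7756 -0.3772 -0.5061; -0.4762 0.8760 0.0770], t=(-0.3800, -0.1900, 5.7502)
after S1 (rot_of_se3): [0.4143 0.3007 -0.8590; -0.7756 -0.3772 -0.5061; -0.4762 0.8760 0.0770]
after S2 (compose_so3): [-0.5965 0.7233 -0.3479; 0.1498 0.5261 0.8371; 0.7885 0.4472 -0.4222]
after S3 (compose_so3): [0.3077 0.7275 0.6132; 0.8843 0.0192 -0.4665; -0.3511 0.6858 -0.6375]
after S4 (compose_so3): [-0.1659 0.7528 -0.6370; -0.0655 -0.6529 -0.7546; -0.9840 -0.0834 0.1576]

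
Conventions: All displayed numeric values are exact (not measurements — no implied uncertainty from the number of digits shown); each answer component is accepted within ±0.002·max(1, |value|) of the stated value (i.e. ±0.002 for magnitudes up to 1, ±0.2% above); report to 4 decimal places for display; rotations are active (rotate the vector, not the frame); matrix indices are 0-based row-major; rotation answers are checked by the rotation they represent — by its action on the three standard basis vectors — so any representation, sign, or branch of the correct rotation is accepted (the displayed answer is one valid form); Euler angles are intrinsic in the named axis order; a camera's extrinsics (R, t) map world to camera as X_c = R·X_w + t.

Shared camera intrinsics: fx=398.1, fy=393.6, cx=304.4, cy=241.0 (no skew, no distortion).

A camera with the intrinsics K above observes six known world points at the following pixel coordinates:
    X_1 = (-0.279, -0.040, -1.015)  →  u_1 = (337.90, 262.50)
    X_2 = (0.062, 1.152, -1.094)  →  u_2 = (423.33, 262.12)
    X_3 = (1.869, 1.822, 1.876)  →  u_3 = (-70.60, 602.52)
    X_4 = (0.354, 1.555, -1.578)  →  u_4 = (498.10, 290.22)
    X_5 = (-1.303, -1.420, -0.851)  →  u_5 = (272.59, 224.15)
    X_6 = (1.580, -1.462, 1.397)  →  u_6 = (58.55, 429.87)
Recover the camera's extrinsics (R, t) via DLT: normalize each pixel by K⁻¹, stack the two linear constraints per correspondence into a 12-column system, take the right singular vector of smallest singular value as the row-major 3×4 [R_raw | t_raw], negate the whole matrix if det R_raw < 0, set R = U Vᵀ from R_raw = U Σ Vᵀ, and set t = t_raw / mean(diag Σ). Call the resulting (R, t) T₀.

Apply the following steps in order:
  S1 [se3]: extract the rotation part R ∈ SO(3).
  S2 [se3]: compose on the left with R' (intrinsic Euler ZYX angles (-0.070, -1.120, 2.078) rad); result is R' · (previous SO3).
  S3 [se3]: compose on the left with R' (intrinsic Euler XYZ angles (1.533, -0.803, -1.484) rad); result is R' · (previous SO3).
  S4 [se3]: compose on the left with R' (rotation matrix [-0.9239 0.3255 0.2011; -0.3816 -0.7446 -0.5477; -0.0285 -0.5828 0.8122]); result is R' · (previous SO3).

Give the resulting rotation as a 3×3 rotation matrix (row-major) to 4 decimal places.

source (pnp_recover): camera pose = R=[-0.0100 0.5579 -0.8299; 0.9164 -0.3270 -0.2309; -0.4002 -0.7628 -0.5079], t=(-0.4199, 0.2698, 4.1303)
after S1 (rot_of_se3): [-0.0100 0.5579 -0.8299; 0.9164 -0.3270 -0.2309; -0.4002 -0.7628 -0.5079]
after S2 (compose_so3): [-0.9048 0.2242 -0.3621; -0.0321 0.8119 0.5829; 0.4246 0.5390 -0.7274]
after S3 (compose_so3): [-0.3822 0.1875 0.9049; -0.1814 -0.9754 0.1255; 0.9061 -0.1162 0.4068]
after S4 (compose_so3): [0.4763 -0.5141 -0.7134; -0.2154 0.7184 -0.6615; 0.8525 0.4687 0.2314]

rotation (matrix) = ((0.4763, -0.5141, -0.7134), (-0.2154, 0.7184, -0.6615), (0.8525, 0.4687, 0.2314))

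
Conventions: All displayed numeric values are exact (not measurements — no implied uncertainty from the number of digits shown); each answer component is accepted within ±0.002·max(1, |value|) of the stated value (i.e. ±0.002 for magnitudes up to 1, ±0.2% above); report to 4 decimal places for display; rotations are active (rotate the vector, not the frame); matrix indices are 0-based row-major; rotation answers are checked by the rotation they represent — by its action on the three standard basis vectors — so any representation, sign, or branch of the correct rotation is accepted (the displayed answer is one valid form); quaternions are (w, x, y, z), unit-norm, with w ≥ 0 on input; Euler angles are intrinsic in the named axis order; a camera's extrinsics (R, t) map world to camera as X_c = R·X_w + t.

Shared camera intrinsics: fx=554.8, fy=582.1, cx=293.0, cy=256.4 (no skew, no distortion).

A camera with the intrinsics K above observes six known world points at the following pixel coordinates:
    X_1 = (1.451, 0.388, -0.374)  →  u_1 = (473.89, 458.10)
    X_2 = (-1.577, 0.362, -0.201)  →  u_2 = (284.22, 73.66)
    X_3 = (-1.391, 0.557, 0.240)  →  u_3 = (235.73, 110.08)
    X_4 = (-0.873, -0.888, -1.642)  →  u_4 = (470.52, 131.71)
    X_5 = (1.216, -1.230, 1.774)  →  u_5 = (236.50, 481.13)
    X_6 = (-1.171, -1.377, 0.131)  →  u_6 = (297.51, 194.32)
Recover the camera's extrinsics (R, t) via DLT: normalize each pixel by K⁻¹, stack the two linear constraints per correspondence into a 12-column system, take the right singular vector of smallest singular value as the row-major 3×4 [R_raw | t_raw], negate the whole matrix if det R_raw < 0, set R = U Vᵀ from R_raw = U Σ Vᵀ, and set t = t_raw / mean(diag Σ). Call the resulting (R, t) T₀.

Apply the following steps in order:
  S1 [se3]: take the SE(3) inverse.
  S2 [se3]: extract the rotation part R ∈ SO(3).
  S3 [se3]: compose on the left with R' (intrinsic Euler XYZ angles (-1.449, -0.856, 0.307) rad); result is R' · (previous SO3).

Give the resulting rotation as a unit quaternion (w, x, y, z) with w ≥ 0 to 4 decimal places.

source (pnp_recover): camera pose = R=[0.3784 -0.1538 -0.9128; 0.9080 -0.1299 0.3983; -0.1798 -0.9795 0.0904], t=(0.4000, 0.1900, 4.4501)
after S1 (invert_se3): R=[0.3784 0.9080 -0.1798; -0.1538 -0.1299 -0.9795; -0.9128 0.3983 0.0904], t=(0.4764, 4.4452, -0.1130)
after S2 (rot_of_se3): [0.3784 0.9080 -0.1798; -0.1538 -0.1299 -0.9795; -0.9128 0.3983 0.0904]
after S3 (compose_so3): [0.9563 0.2922 0.0134; -0.2925 0.9557 0.0322; -0.0034 -0.0347 0.9994]

rotation (quat) = (0.9889, -0.0169, 0.0042, -0.1478)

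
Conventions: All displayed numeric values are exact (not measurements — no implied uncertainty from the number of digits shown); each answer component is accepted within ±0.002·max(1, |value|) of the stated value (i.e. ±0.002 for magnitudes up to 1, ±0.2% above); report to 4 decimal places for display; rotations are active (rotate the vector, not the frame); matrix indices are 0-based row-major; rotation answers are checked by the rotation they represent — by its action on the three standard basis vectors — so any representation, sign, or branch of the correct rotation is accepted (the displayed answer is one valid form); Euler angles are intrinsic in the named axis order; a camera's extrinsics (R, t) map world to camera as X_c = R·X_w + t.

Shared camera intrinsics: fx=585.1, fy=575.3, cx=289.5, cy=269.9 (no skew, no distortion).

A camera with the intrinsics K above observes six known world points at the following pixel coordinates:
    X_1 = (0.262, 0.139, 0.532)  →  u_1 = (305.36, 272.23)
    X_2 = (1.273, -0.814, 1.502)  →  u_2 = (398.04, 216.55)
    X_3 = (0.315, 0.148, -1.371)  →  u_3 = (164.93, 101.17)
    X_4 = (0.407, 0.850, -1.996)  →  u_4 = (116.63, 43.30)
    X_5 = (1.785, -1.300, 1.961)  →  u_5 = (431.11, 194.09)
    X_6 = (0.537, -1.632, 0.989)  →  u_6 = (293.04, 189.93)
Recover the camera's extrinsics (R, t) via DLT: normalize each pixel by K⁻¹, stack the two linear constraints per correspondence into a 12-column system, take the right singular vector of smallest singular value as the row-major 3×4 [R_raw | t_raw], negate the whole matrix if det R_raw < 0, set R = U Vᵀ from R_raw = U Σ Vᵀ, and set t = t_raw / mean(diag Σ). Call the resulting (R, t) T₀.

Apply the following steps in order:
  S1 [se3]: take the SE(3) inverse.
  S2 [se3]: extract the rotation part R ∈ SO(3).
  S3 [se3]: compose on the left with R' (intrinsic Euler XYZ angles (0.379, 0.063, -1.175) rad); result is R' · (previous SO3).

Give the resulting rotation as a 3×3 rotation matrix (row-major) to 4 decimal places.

rotation (matrix) = ((0.6260, 0.3461, -0.6988), (-0.7519, 0.5054, -0.4233), (0.2067, 0.7904, 0.5767))

source (pnp_recover): camera pose = R=[0.8035 0.3093 0.5087; -0.5832 0.5807 0.5680; -0.1197 -0.7530 0.6470], t=(-0.3900, -0.2100, 4.7395)
after S1 (invert_se3): R=[0.8035 -0.5832 -0.1197; 0.3093 0.5807 -0.7530; 0.5087 0.5680 0.6470], t=(0.7581, 3.8116, -2.7488)
after S2 (rot_of_se3): [0.8035 -0.5832 -0.1197; 0.3093 0.5807 -0.7530; 0.5087 0.5680 0.6470]
after S3 (compose_so3): [0.6260 0.3461 -0.6988; -0.7519 0.5054 -0.4233; 0.2067 0.7904 0.5767]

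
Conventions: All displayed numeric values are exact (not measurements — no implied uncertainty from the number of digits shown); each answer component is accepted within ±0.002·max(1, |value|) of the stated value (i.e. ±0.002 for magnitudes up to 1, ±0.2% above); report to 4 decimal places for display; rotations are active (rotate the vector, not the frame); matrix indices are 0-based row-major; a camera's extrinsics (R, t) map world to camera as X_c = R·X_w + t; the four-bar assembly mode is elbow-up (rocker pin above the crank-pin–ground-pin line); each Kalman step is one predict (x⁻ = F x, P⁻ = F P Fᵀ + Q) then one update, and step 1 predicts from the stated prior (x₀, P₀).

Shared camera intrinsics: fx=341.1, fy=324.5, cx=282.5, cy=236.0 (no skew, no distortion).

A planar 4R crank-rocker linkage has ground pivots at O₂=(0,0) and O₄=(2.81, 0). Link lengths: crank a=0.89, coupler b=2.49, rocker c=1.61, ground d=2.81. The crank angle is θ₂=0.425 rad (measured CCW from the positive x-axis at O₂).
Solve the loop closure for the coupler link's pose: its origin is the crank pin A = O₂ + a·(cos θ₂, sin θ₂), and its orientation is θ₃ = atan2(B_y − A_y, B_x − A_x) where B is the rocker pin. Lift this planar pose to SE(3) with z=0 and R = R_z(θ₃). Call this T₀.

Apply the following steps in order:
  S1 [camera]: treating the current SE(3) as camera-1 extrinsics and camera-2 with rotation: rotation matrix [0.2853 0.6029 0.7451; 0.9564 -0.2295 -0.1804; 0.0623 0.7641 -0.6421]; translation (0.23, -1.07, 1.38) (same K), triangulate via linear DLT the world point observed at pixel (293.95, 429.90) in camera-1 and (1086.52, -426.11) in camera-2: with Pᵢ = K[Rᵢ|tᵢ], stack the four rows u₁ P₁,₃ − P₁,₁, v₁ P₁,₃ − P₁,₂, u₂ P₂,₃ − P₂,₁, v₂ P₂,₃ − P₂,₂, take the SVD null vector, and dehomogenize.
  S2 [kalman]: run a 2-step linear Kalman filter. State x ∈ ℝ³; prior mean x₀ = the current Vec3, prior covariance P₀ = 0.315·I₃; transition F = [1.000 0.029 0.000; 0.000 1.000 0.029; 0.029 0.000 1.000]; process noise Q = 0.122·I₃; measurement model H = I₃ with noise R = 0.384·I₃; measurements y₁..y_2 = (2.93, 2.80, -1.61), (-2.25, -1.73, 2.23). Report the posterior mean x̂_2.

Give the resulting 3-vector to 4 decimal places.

source (fourbar_fk): coupler pose = R=[0.8684 -0.4959 0.0000; 0.4959 0.8684 0.0000; 0.0000 0.0000 1.0000], t=(0.8108, 0.3670, 0.0000)
after S1 (triangulate): (-0.2654, 1.0412, 1.9070)
after S2 (kf_track): (-0.2338, 0.2779, 1.0330)

result = (-0.2338, 0.2779, 1.0330)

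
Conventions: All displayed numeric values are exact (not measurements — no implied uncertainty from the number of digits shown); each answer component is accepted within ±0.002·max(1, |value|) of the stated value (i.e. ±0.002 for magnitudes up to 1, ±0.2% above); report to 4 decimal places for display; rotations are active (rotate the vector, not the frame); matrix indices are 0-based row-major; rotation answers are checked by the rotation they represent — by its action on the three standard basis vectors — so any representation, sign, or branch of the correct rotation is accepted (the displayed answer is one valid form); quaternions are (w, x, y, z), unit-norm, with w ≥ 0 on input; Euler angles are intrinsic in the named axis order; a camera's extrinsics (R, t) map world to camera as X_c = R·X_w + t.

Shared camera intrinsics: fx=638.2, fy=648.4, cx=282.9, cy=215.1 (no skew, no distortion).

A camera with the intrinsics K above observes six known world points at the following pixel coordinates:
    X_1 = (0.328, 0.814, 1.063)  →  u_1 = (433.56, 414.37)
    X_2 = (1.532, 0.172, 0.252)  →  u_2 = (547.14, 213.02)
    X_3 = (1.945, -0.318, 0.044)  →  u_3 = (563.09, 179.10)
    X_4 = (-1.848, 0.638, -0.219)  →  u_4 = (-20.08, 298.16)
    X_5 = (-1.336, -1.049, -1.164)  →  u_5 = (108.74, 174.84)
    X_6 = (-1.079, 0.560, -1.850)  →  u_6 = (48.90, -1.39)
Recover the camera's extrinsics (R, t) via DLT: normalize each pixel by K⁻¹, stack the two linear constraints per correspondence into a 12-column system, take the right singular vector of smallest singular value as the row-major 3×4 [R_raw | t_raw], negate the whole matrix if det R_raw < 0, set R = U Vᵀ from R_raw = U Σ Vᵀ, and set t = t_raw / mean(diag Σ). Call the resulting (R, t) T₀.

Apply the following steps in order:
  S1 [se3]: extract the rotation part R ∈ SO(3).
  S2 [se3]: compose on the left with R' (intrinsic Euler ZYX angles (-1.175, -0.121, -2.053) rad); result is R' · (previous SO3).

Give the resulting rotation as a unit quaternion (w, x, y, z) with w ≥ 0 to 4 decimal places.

source (pnp_recover): camera pose = R=[0.9559 -0.0031 0.2936; -0.2907 -0.1507 0.9449; 0.0413 -0.9886 -0.1450], t=(0.1500, 0.2200, 4.2201)
after S1 (rot_of_se3): [0.9559 -0.0031 0.2936; -0.2907 -0.1507 0.9449; 0.0413 -0.9886 -0.1450]
after S2 (compose_so3): [0.5129 -0.7724 -0.3746; -0.7830 -0.2420 -0.5731; 0.3520 0.5872 -0.7289]

rotation (quat) = (0.3681, 0.7880, -0.4935, -0.0072)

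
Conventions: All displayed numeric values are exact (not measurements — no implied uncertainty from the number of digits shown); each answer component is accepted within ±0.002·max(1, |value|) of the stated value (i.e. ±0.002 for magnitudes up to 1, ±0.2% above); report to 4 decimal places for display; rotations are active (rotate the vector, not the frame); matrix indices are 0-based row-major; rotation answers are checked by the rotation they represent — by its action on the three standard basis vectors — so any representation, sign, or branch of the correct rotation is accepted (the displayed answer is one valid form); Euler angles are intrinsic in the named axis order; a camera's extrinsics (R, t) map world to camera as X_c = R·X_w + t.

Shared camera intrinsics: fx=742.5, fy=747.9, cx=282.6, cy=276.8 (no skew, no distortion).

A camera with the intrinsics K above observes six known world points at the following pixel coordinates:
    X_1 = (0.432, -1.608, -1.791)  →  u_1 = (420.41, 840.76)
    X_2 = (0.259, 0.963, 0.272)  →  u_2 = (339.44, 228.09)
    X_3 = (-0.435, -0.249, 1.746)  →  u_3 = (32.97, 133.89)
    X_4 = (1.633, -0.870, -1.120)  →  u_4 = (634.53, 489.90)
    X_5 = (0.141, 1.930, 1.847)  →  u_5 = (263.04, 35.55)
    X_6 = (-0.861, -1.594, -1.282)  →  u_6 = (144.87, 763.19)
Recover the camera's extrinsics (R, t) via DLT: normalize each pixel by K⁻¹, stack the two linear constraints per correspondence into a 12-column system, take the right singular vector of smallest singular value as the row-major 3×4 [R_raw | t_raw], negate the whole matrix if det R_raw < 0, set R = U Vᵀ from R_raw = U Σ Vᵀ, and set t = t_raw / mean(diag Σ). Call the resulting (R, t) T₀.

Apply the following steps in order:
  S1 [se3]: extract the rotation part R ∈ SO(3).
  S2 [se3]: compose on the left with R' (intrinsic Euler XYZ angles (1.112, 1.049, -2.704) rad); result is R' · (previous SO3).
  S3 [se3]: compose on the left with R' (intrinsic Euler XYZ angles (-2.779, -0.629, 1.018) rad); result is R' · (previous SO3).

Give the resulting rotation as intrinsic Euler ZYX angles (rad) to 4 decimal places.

rotation (euler_zyx) = (1.9020, -0.1997, -2.0969)

source (pnp_recover): camera pose = R=[0.6984 0.4431 -0.5620; -0.4587 -0.3257 -0.8268; -0.5494 0.8352 -0.0242], t=(-0.0700, 0.3300, 4.3700)
after S1 (rot_of_se3): [0.6984 0.4431 -0.5620; -0.4587 -0.3257 -0.8268; -0.5494 0.8352 -0.0242]
after S2 (compose_so3): [-0.8885 0.4553 0.0581; -0.3444 -0.7450 0.5713; 0.3034 0.4876 0.8187]
after S3 (compose_so3): [-0.3187 0.4191 -0.8502; 0.9269 0.3255 -0.1870; 0.1983 -0.8476 -0.4922]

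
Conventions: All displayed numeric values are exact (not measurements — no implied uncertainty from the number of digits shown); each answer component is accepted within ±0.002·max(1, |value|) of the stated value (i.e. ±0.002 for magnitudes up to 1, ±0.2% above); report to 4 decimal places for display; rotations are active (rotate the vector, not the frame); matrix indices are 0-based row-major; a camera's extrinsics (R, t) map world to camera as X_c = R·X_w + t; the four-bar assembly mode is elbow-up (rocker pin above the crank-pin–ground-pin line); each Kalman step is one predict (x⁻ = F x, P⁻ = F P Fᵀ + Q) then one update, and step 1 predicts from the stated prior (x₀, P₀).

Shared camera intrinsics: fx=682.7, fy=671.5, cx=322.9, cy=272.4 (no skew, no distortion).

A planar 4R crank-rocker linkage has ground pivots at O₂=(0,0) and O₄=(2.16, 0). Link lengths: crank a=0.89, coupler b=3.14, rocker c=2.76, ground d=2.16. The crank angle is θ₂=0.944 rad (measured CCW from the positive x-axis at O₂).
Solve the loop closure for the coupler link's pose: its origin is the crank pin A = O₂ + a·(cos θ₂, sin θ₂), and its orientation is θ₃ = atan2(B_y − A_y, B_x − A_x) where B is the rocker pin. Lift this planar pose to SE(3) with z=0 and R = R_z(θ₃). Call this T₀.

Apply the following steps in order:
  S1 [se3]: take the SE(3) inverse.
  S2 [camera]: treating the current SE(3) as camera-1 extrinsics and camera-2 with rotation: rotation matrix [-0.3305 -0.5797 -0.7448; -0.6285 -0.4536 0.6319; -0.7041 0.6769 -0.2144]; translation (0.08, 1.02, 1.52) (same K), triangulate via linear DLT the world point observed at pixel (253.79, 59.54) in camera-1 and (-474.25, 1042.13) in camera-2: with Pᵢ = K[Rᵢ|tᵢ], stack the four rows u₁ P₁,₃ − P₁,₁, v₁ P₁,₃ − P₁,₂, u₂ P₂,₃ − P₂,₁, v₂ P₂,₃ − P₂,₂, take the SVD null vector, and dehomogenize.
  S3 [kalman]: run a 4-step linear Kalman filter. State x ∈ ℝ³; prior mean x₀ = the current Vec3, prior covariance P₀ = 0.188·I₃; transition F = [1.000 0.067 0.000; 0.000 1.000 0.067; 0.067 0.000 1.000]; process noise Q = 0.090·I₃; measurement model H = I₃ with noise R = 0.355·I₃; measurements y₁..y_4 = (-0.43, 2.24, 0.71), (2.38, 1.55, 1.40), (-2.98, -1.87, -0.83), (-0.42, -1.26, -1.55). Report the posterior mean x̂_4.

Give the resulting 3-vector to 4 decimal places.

result = (-0.5277, -0.4746, -0.4553)

source (fourbar_fk): coupler pose = R=[0.7958 -0.6056 0.0000; 0.6056 0.7958 0.0000; 0.0000 0.0000 1.0000], t=(0.5220, 0.7208, 0.0000)
after S1 (invert_se3): R=[0.7958 0.6056 0.0000; -0.6056 0.7958 0.0000; 0.0000 0.0000 1.0000], t=(-0.8519, -0.2575, 0.0000)
after S2 (triangulate): (0.6536, 0.3505, 1.1810)
after S3 (kf_track): (-0.5277, -0.4746, -0.4553)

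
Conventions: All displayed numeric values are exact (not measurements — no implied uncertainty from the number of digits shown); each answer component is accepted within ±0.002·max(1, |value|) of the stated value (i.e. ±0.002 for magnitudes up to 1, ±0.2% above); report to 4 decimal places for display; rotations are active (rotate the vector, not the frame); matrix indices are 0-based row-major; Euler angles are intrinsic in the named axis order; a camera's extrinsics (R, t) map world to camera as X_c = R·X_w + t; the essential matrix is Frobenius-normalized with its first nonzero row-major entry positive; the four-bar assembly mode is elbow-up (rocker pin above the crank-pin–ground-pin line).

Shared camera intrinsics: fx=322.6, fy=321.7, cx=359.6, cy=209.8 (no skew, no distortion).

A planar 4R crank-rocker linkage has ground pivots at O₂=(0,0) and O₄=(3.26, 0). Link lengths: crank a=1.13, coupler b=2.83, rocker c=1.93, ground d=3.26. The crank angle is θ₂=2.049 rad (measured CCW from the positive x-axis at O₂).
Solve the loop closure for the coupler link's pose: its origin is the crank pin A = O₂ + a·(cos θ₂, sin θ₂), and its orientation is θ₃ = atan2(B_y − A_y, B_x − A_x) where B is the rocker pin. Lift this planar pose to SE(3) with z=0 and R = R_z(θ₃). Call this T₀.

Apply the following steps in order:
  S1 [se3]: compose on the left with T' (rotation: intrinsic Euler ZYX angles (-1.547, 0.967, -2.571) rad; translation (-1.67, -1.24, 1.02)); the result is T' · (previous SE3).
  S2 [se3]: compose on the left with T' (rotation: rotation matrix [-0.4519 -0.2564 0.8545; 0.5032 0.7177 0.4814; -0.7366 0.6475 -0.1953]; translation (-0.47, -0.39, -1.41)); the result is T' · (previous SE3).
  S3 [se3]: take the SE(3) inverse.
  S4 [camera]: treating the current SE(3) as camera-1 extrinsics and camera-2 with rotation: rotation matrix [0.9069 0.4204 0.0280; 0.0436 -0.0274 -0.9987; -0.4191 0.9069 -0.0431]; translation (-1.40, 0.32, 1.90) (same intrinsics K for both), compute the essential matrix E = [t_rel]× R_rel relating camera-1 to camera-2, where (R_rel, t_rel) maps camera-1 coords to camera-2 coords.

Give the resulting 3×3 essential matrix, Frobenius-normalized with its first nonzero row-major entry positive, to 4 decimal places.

source (fourbar_fk): coupler pose = R=[0.9746 -0.2240 0.0000; 0.2240 0.9746 0.0000; 0.0000 0.0000 1.0000], t=(-0.5200, 1.0032, 0.0000)
after S1 (compose_se3): R=[-0.1777 -0.8333 0.5235; -0.4581 0.5408 0.7054; -0.8710 -0.1145 -0.4778], t=(-2.5317, -0.5190, 1.1404)
after S2 (compose_se3): R=[-0.5465 0.1401 -0.8257; -0.8375 -0.0863 0.5396; 0.0044 0.9864 0.1645], t=(1.7815, -1.4874, -0.1038)
after S3 (invert_se3): R=[-0.5465 -0.8375 0.0044; 0.1401 -0.0863 0.9864; -0.8257 0.5396 0.1645], t=(-0.2716, -0.2754, 2.2906)
after S4 (essential): [0.2885 0.2837 -0.4077; 0.0570 0.0966 -0.4404; -0.4613 -0.3386 -0.3689]

matrix = [0.2885 0.2837 -0.4077; 0.0570 0.0966 -0.4404; -0.4613 -0.3386 -0.3689]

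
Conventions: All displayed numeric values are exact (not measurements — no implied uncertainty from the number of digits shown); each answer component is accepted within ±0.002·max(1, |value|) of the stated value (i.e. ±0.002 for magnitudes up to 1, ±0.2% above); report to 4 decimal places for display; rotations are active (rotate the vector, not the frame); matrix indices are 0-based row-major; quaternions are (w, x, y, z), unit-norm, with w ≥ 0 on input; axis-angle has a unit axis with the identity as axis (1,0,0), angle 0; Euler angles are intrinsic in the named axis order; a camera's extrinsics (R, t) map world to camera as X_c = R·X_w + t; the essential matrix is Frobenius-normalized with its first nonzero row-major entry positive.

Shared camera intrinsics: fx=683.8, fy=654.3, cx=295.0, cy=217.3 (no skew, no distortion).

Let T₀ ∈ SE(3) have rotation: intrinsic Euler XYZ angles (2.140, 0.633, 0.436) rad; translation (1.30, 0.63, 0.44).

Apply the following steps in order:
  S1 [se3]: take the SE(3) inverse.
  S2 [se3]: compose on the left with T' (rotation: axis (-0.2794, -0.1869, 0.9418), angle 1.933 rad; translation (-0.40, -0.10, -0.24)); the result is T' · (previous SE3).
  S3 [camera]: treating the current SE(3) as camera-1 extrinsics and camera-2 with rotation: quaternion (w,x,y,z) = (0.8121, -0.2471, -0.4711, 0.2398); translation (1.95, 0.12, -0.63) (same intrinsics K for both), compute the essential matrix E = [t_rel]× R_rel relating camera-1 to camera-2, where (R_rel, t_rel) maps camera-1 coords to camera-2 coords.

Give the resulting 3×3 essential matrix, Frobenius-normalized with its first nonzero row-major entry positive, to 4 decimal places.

matrix = [0.3444 -0.2450 -0.0709; -0.4848 0.2463 0.1568; -0.1881 -0.5311 0.4227]

after S1 (invert_se3): R=[0.7308 0.2241 0.6447; -0.3405 -0.6990 0.6289; 0.5916 -0.6791 -0.4345], t=(-1.3749, 0.6063, -0.1500)
after S2 (compose_se3): R=[-0.2201 0.8712 -0.4389; 0.8134 0.4122 0.4104; 0.5384 -0.2666 -0.7994], t=(-0.4696, -1.5977, -0.4203)
after S3 (essential): [0.3444 -0.2450 -0.0709; -0.4848 0.2463 0.1568; -0.1881 -0.5311 0.4227]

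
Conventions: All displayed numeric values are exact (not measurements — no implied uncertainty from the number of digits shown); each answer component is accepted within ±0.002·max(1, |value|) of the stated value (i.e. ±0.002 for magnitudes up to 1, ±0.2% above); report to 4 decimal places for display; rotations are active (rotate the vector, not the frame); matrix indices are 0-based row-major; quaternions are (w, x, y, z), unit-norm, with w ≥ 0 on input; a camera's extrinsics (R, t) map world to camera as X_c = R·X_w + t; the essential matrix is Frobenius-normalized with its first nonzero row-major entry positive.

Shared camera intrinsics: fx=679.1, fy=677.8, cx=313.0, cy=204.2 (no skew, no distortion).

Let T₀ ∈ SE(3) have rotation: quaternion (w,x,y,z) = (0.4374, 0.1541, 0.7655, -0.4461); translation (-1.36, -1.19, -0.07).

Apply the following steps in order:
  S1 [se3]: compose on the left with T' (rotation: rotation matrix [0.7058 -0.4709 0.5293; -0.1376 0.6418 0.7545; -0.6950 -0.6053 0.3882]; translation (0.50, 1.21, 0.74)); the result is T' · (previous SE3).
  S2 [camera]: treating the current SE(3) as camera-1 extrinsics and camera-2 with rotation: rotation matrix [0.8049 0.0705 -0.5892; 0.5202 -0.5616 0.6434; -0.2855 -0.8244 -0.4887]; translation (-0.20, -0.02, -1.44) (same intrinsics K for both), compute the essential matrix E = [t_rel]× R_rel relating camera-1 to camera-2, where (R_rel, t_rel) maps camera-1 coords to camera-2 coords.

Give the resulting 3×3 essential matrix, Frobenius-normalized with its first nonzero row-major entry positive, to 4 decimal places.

after S1 (compose_se3): R=[-0.7567 -0.1093 0.6445; -0.6295 -0.1438 -0.7635; 0.1762 -0.9835 0.0400], t=(0.0635, 0.5806, 2.3783)
after S2 (essential): [0.0572 -0.6436 0.2844; 0.6675 0.0717 -0.0032; -0.2245 0.0146 -0.0159]

matrix = [0.0572 -0.6436 0.2844; 0.6675 0.0717 -0.0032; -0.2245 0.0146 -0.0159]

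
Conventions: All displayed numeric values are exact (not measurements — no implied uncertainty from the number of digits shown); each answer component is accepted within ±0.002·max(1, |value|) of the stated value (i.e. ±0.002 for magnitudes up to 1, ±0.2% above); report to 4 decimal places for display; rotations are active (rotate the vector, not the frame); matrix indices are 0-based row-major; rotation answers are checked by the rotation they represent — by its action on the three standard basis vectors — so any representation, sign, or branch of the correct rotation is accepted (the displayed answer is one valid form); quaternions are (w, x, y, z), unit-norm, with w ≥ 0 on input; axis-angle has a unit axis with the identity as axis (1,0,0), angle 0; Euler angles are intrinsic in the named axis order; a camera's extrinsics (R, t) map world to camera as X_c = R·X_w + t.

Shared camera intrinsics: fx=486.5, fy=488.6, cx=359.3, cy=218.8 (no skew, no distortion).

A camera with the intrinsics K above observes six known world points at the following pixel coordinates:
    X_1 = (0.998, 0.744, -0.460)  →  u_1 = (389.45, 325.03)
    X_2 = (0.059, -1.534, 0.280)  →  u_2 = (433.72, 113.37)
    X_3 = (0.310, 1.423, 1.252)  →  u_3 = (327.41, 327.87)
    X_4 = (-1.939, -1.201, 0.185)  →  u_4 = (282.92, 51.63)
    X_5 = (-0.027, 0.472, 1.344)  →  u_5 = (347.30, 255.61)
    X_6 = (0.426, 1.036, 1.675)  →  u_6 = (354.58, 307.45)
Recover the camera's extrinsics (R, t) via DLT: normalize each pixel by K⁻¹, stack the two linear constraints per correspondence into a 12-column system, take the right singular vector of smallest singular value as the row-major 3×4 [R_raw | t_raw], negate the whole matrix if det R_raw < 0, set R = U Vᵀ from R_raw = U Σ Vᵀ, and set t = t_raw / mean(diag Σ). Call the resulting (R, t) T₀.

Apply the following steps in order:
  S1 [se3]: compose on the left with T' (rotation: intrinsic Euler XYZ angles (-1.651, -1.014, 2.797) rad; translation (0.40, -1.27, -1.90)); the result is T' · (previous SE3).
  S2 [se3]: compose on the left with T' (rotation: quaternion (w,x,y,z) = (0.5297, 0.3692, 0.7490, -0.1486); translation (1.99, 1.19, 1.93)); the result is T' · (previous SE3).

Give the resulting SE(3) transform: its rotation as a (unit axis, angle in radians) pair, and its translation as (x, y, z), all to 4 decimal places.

rotation (axis_angle) = ((-0.1906, 0.2284, -0.9547), 1.9970), translation = (2.3912, 1.9901, 6.8694)

source (pnp_recover): camera pose = R=[0.8211 -0.5569 0.1251; 0.5417 0.8294 0.1365; -0.1798 -0.0443 0.9827], t=(-0.0500, -0.0500, 5.4719)
after S1 (compose_se3): R=[-0.3525 0.1665 -0.9209; -0.8849 0.2607 0.3859; 0.3044 0.9509 0.0555], t=(-4.2116, 1.6641, -2.1661)
after S2 (compose_se3): R=[-0.3621 0.8078 0.4651; -0.9309 -0.3396 -0.1348; 0.0491 -0.4818 0.8749], t=(2.3912, 1.9901, 6.8694)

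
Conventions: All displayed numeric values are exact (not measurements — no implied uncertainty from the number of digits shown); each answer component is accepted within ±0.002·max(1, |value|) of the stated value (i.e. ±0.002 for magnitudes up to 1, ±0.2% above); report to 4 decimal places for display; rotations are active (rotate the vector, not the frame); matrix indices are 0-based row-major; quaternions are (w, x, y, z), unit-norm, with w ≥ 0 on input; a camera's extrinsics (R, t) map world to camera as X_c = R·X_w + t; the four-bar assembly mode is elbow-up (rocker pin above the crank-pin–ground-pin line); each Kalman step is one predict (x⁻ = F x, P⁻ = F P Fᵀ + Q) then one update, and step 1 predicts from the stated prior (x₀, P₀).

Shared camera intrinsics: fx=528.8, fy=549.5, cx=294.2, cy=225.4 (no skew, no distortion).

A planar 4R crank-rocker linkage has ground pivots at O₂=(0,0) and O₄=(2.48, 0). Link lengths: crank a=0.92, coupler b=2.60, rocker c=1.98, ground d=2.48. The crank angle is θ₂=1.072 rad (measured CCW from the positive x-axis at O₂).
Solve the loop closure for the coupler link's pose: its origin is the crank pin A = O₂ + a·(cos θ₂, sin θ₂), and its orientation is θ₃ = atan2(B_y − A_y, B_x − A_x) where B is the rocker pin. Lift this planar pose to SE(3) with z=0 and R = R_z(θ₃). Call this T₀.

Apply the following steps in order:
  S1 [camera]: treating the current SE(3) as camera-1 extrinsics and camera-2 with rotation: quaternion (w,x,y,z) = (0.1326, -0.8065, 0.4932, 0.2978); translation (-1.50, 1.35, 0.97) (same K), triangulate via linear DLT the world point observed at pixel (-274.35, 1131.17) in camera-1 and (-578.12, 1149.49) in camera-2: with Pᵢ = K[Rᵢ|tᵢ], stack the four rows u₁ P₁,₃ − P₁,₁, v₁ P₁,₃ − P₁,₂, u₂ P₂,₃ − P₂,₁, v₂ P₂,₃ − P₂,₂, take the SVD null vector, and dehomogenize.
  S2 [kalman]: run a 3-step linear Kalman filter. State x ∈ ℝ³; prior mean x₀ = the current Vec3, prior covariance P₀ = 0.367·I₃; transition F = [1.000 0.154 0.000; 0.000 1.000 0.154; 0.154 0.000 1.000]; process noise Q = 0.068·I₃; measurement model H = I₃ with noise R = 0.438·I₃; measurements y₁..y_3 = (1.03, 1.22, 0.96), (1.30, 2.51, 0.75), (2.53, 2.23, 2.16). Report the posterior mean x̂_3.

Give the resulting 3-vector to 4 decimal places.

source (fourbar_fk): coupler pose = R=[0.8968 -0.4425 0.0000; 0.4425 0.8968 0.0000; 0.0000 0.0000 1.0000], t=(0.4401, 0.8079, 0.0000)
after S1 (triangulate): (-0.8319, 0.1338, 0.3396)
after S2 (kf_track): (1.6165, 2.0007, 1.4580)

result = (1.6165, 2.0007, 1.4580)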